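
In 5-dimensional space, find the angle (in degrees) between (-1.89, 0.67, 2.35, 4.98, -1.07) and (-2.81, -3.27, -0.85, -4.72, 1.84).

With u = (-1.89, 0.67, 2.35, 4.98, -1.07), v = (-2.81, -3.27, -0.85, -4.72, 1.84):
u·v = (-1.89)·(-2.81) + 0.67·(-3.27) + 2.35·(-0.85) + 4.98·(-4.72) + (-1.07)·1.84 = 5.3109 + (-2.1909) + (-1.9975) + (-23.5056) + (-1.9688) = -24.3519.
|u| = √((-1.89)² + 0.67² + 2.35² + 4.98² + (-1.07)²) = √(3.5721 + 0.4489 + 5.5225 + 24.8004 + 1.1449) = √35.4888, |v| = √((-2.81)² + (-3.27)² + (-0.85)² + (-4.72)² + 1.84²) = √(7.8961 + 10.6929 + 0.7225 + 22.2784 + 3.3856) = √44.9755.
cos θ = (u·v)/(|u||v|) = -24.3519/(√35.4888·√44.9755) ≈ -0.609536
θ = arccos(-0.609536) ≈ 127.56°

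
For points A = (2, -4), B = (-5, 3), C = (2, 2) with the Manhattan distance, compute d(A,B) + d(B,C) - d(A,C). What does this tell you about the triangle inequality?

d(A,B) = 7 + 7 = 14, d(B,C) = 7 + 1 = 8, d(A,C) = 0 + 6 = 6.
d(A,B) + d(B,C) - d(A,C) = 14 + 8 - 6 = 22 - 6 = 16. This is ≥ 0, so the triangle inequality holds for these points.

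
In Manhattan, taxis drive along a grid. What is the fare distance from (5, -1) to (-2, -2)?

Σ|x_i - y_i| = |5 - (-2)| + |-1 - (-2)| = 7 + 1 = 8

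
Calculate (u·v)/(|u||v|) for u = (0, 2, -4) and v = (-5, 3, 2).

With u = (0, 2, -4), v = (-5, 3, 2):
u·v = 0·(-5) + 2·3 + (-4)·2 = 0 + 6 + (-8) = -2.
|u| = √(0² + 2² + (-4)²) = √20, |v| = √((-5)² + 3² + 2²) = √38, so |u||v| = √(20·38) = √760.
cos θ = (u·v)/(|u||v|) = -2/√760 ≈ -0.0725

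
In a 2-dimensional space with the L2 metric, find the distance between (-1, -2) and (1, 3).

(Σ|x_i - y_i|^2)^(1/2) = (|-1 - 1|^2 + |-2 - 3|^2)^(1/2)
= (2^2 + 5^2)^(1/2) = (4 + 25)^(1/2) = (29)^(1/2) ≈ 5.3852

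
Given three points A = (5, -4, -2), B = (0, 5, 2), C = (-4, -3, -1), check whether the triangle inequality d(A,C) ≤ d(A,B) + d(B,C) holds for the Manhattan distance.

d(A,B) = 5 + 9 + 4 = 18, d(B,C) = 4 + 8 + 3 = 15, d(A,C) = 9 + 1 + 1 = 11.
d(A,C) = 11 ≤ 18 + 15 = 33. Triangle inequality is satisfied.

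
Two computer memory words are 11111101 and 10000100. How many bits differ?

Differing positions: 2, 3, 4, 5, 8. Hamming distance = 5.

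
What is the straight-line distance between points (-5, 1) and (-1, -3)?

√(Σ(x_i - y_i)²) = √((-5 - (-1))² + (1 - (-3))²)
= √((-4)² + 4²) = √(16 + 16) = √32 ≈ 5.6569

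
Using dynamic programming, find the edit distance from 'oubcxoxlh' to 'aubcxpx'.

Let D[i][j] be the edit distance between the first i characters of 'oubcxoxlh' and the first j characters of 'aubcxpx', with D[i][0] = i, D[0][j] = j, and D[i][j] = D[i-1][j-1] if the characters match, else 1 + min(D[i-1][j], D[i][j-1], D[i-1][j-1]). Filling the table (rows: prefixes of 'oubcxoxlh', columns: prefixes of 'aubcxpx'):
     ε  a  u  b  c  x  p  x
  ε  0  1  2  3  4  5  6  7
  o  1  1  2  3  4  5  6  7
  u  2  2  1  2  3  4  5  6
  b  3  3  2  1  2  3  4  5
  c  4  4  3  2  1  2  3  4
  x  5  5  4  3  2  1  2  3
  o  6  6  5  4  3  2  2  3
  x  7  7  6  5  4  3  3  2
  l  8  8  7  6  5  4  4  3
  h  9  9  8  7  6  5  5  4
The bottom-right entry gives D[9][7] = 4, so no sequence of fewer than 4 edits works. Backtracking through the table gives one optimal edit sequence (4 edits):
  oubcxoxlh → aubcxoxlh (sub o→a @1)
  aubcxoxlh → aubcxpxlh (sub o→p @6)
  aubcxpxlh → aubcxpxh (del l @8)
  aubcxpxh → aubcxpx (del h @8)
Edit distance = 4.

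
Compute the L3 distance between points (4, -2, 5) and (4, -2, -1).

(Σ|x_i - y_i|^3)^(1/3) = (|4 - 4|^3 + |-2 - (-2)|^3 + |5 - (-1)|^3)^(1/3)
= (0^3 + 0^3 + 6^3)^(1/3) = (0 + 0 + 216)^(1/3) = (216)^(1/3) = 6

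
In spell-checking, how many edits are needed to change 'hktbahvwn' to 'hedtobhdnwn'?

Let D[i][j] be the edit distance between the first i characters of 'hktbahvwn' and the first j characters of 'hedtobhdnwn', with D[i][0] = i, D[0][j] = j, and D[i][j] = D[i-1][j-1] if the characters match, else 1 + min(D[i-1][j], D[i][j-1], D[i-1][j-1]). Filling the table (rows: prefixes of 'hktbahvwn', columns: prefixes of 'hedtobhdnwn'):
     ε  h  e  d  t  o  b  h  d  n  w  n
  ε  0  1  2  3  4  5  6  7  8  9 10 11
  h  1  0  1  2  3  4  5  6  7  8  9 10
  k  2  1  1  2  3  4  5  6  7  8  9 10
  t  3  2  2  2  2  3  4  5  6  7  8  9
  b  4  3  3  3  3  3  3  4  5  6  7  8
  a  5  4  4  4  4  4  4  4  5  6  7  8
  h  6  5  5  5  5  5  5  4  5  6  7  8
  v  7  6  6  6  6  6  6  5  5  6  7  8
  w  8  7  7  7  7  7  7  6  6  6  6  7
  n  9  8  8  8  8  8  8  7  7  6  7  6
The bottom-right entry gives D[9][11] = 6, so no sequence of fewer than 6 edits works. Backtracking through the table gives one optimal edit sequence (6 edits):
  hktbahvwn → hektbahvwn (ins e @2)
  hektbahvwn → hedtbahvwn (sub k→d @3)
  hedtbahvwn → hedtobahvwn (ins o @5)
  hedtobahvwn → hedtobhhvwn (sub a→h @7)
  hedtobhhvwn → hedtobhdvwn (sub h→d @8)
  hedtobhdvwn → hedtobhdnwn (sub v→n @9)
Edit distance = 6.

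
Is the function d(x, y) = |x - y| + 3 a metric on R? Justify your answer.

No. d fails identity of indiscernibles (specifically d(x,x) = 0): d(-7, -7) = |-7 - (-7)| + 3 = 0 + 3 = 3 ≠ 0.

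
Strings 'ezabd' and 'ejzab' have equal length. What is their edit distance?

Let D[i][j] be the edit distance between the first i characters of 'ezabd' and the first j characters of 'ejzab', with D[i][0] = i, D[0][j] = j, and D[i][j] = D[i-1][j-1] if the characters match, else 1 + min(D[i-1][j], D[i][j-1], D[i-1][j-1]). Filling the table (rows: prefixes of 'ezabd', columns: prefixes of 'ejzab'):
     ε  e  j  z  a  b
  ε  0  1  2  3  4  5
  e  1  0  1  2  3  4
  z  2  1  1  1  2  3
  a  3  2  2  2  1  2
  b  4  3  3  3  2  1
  d  5  4  4  4  3  2
The bottom-right entry gives D[5][5] = 2, so no sequence of fewer than 2 edits works. Backtracking through the table gives one optimal edit sequence (2 edits):
  ezabd → ejzabd (ins j @2)
  ejzabd → ejzab (del d @6)
Edit distance = 2.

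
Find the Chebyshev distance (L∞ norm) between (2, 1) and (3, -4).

max(|x_i - y_i|) = max(|2 - 3|, |1 - (-4)|) = max(1, 5) = 5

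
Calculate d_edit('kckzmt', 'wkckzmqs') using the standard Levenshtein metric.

Let D[i][j] be the edit distance between the first i characters of 'kckzmt' and the first j characters of 'wkckzmqs', with D[i][0] = i, D[0][j] = j, and D[i][j] = D[i-1][j-1] if the characters match, else 1 + min(D[i-1][j], D[i][j-1], D[i-1][j-1]). Filling the table (rows: prefixes of 'kckzmt', columns: prefixes of 'wkckzmqs'):
     ε  w  k  c  k  z  m  q  s
  ε  0  1  2  3  4  5  6  7  8
  k  1  1  1  2  3  4  5  6  7
  c  2  2  2  1  2  3  4  5  6
  k  3  3  2  2  1  2  3  4  5
  z  4  4  3  3  2  1  2  3  4
  m  5  5  4  4  3  2  1  2  3
  t  6  6  5  5  4  3  2  2  3
The bottom-right entry gives D[6][8] = 3, so no sequence of fewer than 3 edits works. Backtracking through the table gives one optimal edit sequence (3 edits):
  kckzmt → wkckzmt (ins w @1)
  wkckzmt → wkckzmqt (ins q @7)
  wkckzmqt → wkckzmqs (sub t→s @8)
Edit distance = 3.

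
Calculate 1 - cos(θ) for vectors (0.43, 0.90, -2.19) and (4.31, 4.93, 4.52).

With u = (0.43, 0.90, -2.19), v = (4.31, 4.93, 4.52):
u·v = 0.43·4.31 + 0.9·4.93 + (-2.19)·4.52 = 1.8533 + 4.437 + (-9.8988) = -3.6085.
|u| = √(0.43² + 0.9² + (-2.19)²) = √(0.1849 + 0.81 + 4.7961) = √5.791, |v| = √(4.31² + 4.93² + 4.52²) = √(18.5761 + 24.3049 + 20.4304) = √63.3114.
cos θ = (u·v)/(|u||v|) = -3.6085/(√5.791·√63.3114) ≈ -0.1885
Cosine distance = 1 - cos θ ≈ 1 - (-0.1885) = 1.1885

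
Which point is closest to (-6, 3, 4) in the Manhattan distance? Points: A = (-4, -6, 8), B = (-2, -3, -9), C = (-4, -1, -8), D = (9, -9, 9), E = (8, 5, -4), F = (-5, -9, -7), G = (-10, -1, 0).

Distances: d(A) = 15, d(B) = 23, d(C) = 18, d(D) = 32, d(E) = 24, d(F) = 24, d(G) = 12. Nearest: G = (-10, -1, 0) with distance 12.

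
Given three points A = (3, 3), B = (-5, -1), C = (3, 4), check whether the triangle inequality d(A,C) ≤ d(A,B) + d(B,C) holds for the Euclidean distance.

d(A,B) = √(8² + 4²) = √80 ≈ 8.9443, d(B,C) = √(8² + 5²) = √89 ≈ 9.434, d(A,C) = √(0² + 1²) = √1 = 1.
d(A,C) = 1 ≤ 8.9443 + 9.434 = 18.3783. Triangle inequality is satisfied.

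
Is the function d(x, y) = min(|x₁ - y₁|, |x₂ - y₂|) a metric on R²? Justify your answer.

No. d fails identity of indiscernibles: take x = (0, 0) and y = (0, 5). Then d(x,y) = min(|0 - 0|, |0 - 5|) = min(0, 5) = 0, yet x ≠ y.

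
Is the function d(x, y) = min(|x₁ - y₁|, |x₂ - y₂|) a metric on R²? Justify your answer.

No. d fails identity of indiscernibles: take x = (-4, 0) and y = (-4, 3). Then d(x,y) = min(|-4 - (-4)|, |0 - 3|) = min(0, 3) = 0, yet x ≠ y.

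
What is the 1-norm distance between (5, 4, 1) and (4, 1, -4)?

Σ|x_i - y_i| = |5 - 4| + |4 - 1| + |1 - (-4)| = 1 + 3 + 5 = 9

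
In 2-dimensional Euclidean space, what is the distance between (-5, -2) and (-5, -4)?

√(Σ(x_i - y_i)²) = √((-5 - (-5))² + (-2 - (-4))²)
= √(0² + 2²) = √(0 + 4) = √4 = 2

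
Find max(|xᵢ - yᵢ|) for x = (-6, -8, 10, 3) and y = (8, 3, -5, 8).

max(|x_i - y_i|) = max(|-6 - 8|, |-8 - 3|, |10 - (-5)|, |3 - 8|) = max(14, 11, 15, 5) = 15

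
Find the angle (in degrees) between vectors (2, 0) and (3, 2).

With u = (2, 0), v = (3, 2):
u·v = 2·3 + 0·2 = 6 + 0 = 6.
|u| = √(2² + 0²) = √4, |v| = √(3² + 2²) = √13, so |u||v| = √(4·13) = √52.
cos θ = (u·v)/(|u||v|) = 6/√52 ≈ 0.83205
θ = arccos(0.83205) ≈ 33.69°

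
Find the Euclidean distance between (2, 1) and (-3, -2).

√(Σ(x_i - y_i)²) = √((2 - (-3))² + (1 - (-2))²)
= √(5² + 3²) = √(25 + 9) = √34 ≈ 5.831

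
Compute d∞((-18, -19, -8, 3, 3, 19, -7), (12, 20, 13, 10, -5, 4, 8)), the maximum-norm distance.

max(|x_i - y_i|) = max(|-18 - 12|, |-19 - 20|, |-8 - 13|, |3 - 10|, |3 - (-5)|, |19 - 4|, |-7 - 8|) = max(30, 39, 21, 7, 8, 15, 15) = 39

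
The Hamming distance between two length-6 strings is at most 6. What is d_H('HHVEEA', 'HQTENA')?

Differing positions: 2, 3, 5. Hamming distance = 3. The maximum possible Hamming distance for length-6 strings is 6, so d_H/6 = 3/6 = 0.5.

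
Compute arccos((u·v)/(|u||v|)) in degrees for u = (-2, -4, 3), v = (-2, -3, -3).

With u = (-2, -4, 3), v = (-2, -3, -3):
u·v = (-2)·(-2) + (-4)·(-3) + 3·(-3) = 4 + 12 + (-9) = 7.
|u| = √((-2)² + (-4)² + 3²) = √29, |v| = √((-2)² + (-3)² + (-3)²) = √22, so |u||v| = √(29·22) = √638.
cos θ = (u·v)/(|u||v|) = 7/√638 ≈ 0.277133
θ = arccos(0.277133) ≈ 73.91°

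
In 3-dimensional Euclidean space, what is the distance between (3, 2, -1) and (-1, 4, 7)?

√(Σ(x_i - y_i)²) = √((3 - (-1))² + (2 - 4)² + (-1 - 7)²)
= √(4² + (-2)² + (-8)²) = √(16 + 4 + 64) = √84 ≈ 9.1652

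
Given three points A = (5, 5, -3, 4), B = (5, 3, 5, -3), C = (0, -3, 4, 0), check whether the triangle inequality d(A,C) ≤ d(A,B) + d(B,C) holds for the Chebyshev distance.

d(A,B) = max(0, 2, 8, 7) = 8, d(B,C) = max(5, 6, 1, 3) = 6, d(A,C) = max(5, 8, 7, 4) = 8.
d(A,C) = 8 ≤ 8 + 6 = 14. Triangle inequality is satisfied.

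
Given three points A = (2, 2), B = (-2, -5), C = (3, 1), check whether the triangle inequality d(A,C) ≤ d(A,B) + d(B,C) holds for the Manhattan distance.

d(A,B) = 4 + 7 = 11, d(B,C) = 5 + 6 = 11, d(A,C) = 1 + 1 = 2.
d(A,C) = 2 ≤ 11 + 11 = 22. Triangle inequality is satisfied.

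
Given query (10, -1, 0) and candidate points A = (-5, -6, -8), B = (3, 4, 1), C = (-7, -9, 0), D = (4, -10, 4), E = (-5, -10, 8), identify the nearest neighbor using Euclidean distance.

Distances: d(A) ≈ 17.72, d(B) ≈ 8.6603, d(C) ≈ 18.7883, d(D) ≈ 11.5326, d(E) ≈ 19.2354. Nearest: B = (3, 4, 1) with distance 8.6603.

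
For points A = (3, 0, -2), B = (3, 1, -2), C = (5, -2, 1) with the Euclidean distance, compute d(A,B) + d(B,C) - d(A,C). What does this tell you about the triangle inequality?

d(A,B) = √(0² + 1² + 0²) = √1 = 1, d(B,C) = √(2² + 3² + 3²) = √22 ≈ 4.6904, d(A,C) = √(2² + 2² + 3²) = √17 ≈ 4.1231.
d(A,B) + d(B,C) - d(A,C) = 1 + 4.6904 - 4.1231 = 5.6904 - 4.1231 = 1.5673 (to 4 decimal places). This is ≥ 0, so the triangle inequality holds for these points.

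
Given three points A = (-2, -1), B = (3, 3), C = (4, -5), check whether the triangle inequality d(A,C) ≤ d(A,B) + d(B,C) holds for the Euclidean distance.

d(A,B) = √(5² + 4²) = √41 ≈ 6.4031, d(B,C) = √(1² + 8²) = √65 ≈ 8.0623, d(A,C) = √(6² + 4²) = √52 ≈ 7.2111.
d(A,C) ≈ 7.2111 ≤ 6.4031 + 8.0623 = 14.4654. Triangle inequality is satisfied.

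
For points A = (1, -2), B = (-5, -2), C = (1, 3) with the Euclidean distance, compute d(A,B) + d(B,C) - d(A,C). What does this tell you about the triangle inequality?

d(A,B) = √(6² + 0²) = √36 = 6, d(B,C) = √(6² + 5²) = √61 ≈ 7.8102, d(A,C) = √(0² + 5²) = √25 = 5.
d(A,B) + d(B,C) - d(A,C) = 6 + 7.8102 - 5 = 13.8102 - 5 = 8.8102 (to 4 decimal places). This is ≥ 0, so the triangle inequality holds for these points.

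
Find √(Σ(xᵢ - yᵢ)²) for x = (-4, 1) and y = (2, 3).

√(Σ(x_i - y_i)²) = √((-4 - 2)² + (1 - 3)²)
= √((-6)² + (-2)²) = √(36 + 4) = √40 ≈ 6.3246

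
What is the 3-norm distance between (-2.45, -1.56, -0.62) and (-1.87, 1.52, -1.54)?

(Σ|x_i - y_i|^3)^(1/3) = (|-2.45 - (-1.87)|^3 + |-1.56 - 1.52|^3 + |-0.62 - (-1.54)|^3)^(1/3)
= (0.58^3 + 3.08^3 + 0.92^3)^(1/3) ≈ (0.1951 + 29.2181 + 0.7787)^(1/3) = (30.1919)^(1/3) ≈ 3.1138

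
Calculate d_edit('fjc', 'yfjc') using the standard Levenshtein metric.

Let D[i][j] be the edit distance between the first i characters of 'fjc' and the first j characters of 'yfjc', with D[i][0] = i, D[0][j] = j, and D[i][j] = D[i-1][j-1] if the characters match, else 1 + min(D[i-1][j], D[i][j-1], D[i-1][j-1]). Filling the table (rows: prefixes of 'fjc', columns: prefixes of 'yfjc'):
     ε  y  f  j  c
  ε  0  1  2  3  4
  f  1  1  1  2  3
  j  2  2  2  1  2
  c  3  3  3  2  1
The bottom-right entry gives D[3][4] = 1, so no sequence of fewer than 1 edit works. Backtracking through the table gives one optimal edit sequence (1 edit):
  fjc → yfjc (ins y @1)
Edit distance = 1.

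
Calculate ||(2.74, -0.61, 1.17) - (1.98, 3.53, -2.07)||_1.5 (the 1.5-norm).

(Σ|x_i - y_i|^1.5)^(1/1.5) = (|2.74 - 1.98|^1.5 + |-0.61 - 3.53|^1.5 + |1.17 - (-2.07)|^1.5)^(1/1.5)
= (0.76^1.5 + 4.14^1.5 + 3.24^1.5)^(1/1.5) ≈ (0.6626 + 8.4237 + 5.832)^(1/1.5) = (14.9183)^(1/1.5) ≈ 6.0601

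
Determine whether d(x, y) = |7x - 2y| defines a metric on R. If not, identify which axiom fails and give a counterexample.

No. d fails symmetry: d(5, 7) = |7·5 - 2·7| = |21| = 21, but d(7, 5) = |7·7 - 2·5| = |39| = 39. Since 21 ≠ 39, d(x,y) ≠ d(y,x) in general.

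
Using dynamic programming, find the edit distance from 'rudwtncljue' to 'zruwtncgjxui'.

Let D[i][j] be the edit distance between the first i characters of 'rudwtncljue' and the first j characters of 'zruwtncgjxui', with D[i][0] = i, D[0][j] = j, and D[i][j] = D[i-1][j-1] if the characters match, else 1 + min(D[i-1][j], D[i][j-1], D[i-1][j-1]). Filling the table (rows: prefixes of 'rudwtncljue', columns: prefixes of 'zruwtncgjxui'):
     ε  z  r  u  w  t  n  c  g  j  x  u  i
  ε  0  1  2  3  4  5  6  7  8  9 10 11 12
  r  1  1  1  2  3  4  5  6  7  8  9 10 11
  u  2  2  2  1  2  3  4  5  6  7  8  9 10
  d  3  3  3  2  2  3  4  5  6  7  8  9 10
  w  4  4  4  3  2  3  4  5  6  7  8  9 10
  t  5  5  5  4  3  2  3  4  5  6  7  8  9
  n  6  6  6  5  4  3  2  3  4  5  6  7  8
  c  7  7  7  6  5  4  3  2  3  4  5  6  7
  l  8  8  8  7  6  5  4  3  3  4  5  6  7
  j  9  9  9  8  7  6  5  4  4  3  4  5  6
  u 10 10 10  9  8  7  6  5  5  4  4  4  5
  e 11 11 11 10  9  8  7  6  6  5  5  5  5
The bottom-right entry gives D[11][12] = 5, so no sequence of fewer than 5 edits works. Backtracking through the table gives one optimal edit sequence (5 edits):
  rudwtncljue → zrudwtncljue (ins z @1)
  zrudwtncljue → zruwtncljue (del d @4)
  zruwtncljue → zruwtncgjue (sub l→g @8)
  zruwtncgjue → zruwtncgjxue (ins x @10)
  zruwtncgjxue → zruwtncgjxui (sub e→i @12)
Edit distance = 5.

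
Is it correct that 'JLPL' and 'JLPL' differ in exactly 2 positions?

Differing positions: none. Hamming distance = 0, so the claim that d_H = 2 is false.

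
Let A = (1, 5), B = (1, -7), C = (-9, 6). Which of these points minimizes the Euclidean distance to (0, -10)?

Distances: d(A) ≈ 15.0333, d(B) ≈ 3.1623, d(C) ≈ 18.3576. Nearest: B = (1, -7) with distance 3.1623.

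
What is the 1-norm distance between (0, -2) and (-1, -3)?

Σ|x_i - y_i| = |0 - (-1)| + |-2 - (-3)| = 1 + 1 = 2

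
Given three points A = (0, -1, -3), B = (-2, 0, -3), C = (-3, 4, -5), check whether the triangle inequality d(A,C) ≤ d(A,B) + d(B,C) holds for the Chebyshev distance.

d(A,B) = max(2, 1, 0) = 2, d(B,C) = max(1, 4, 2) = 4, d(A,C) = max(3, 5, 2) = 5.
d(A,C) = 5 ≤ 2 + 4 = 6. Triangle inequality is satisfied.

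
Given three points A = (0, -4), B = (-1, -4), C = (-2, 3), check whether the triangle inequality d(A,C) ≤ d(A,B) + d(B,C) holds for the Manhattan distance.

d(A,B) = 1 + 0 = 1, d(B,C) = 1 + 7 = 8, d(A,C) = 2 + 7 = 9.
d(A,C) = 9 ≤ 1 + 8 = 9. Triangle inequality is satisfied.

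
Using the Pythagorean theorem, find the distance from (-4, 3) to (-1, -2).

√(Σ(x_i - y_i)²) = √((-4 - (-1))² + (3 - (-2))²)
= √((-3)² + 5²) = √(9 + 25) = √34 ≈ 5.831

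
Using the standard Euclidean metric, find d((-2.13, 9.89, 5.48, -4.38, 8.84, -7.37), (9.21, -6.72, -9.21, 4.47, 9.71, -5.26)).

√(Σ(x_i - y_i)²) = √((-2.13 - 9.21)² + (9.89 - (-6.72))² + (5.48 - (-9.21))² + (-4.38 - 4.47)² + (8.84 - 9.71)² + (-7.37 - (-5.26))²)
= √((-11.34)² + 16.61² + 14.69² + (-8.85)² + (-0.87)² + (-2.11)²) = √(128.5956 + 275.8921 + 215.7961 + 78.3225 + 0.7569 + 4.4521) = √703.8153 ≈ 26.5295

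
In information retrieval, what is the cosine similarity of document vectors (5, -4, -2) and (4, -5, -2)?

With u = (5, -4, -2), v = (4, -5, -2):
u·v = 5·4 + (-4)·(-5) + (-2)·(-2) = 20 + 20 + 4 = 44.
|u| = √(5² + (-4)² + (-2)²) = √45, |v| = √(4² + (-5)² + (-2)²) = √45, so |u||v| = √(45·45) = √2025 = 45.
cos θ = (u·v)/(|u||v|) = 44/45 ≈ 0.9778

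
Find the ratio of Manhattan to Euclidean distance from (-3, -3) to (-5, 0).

L1 = |-3 - (-5)| + |-3 - 0| = 2 + 3 = 5
L2 = √(2² + 3²) = √13 ≈ 3.6056
L1 ≥ L2 always (equality iff movement is along one axis); L1 > L2 here.
Ratio L1/L2 = 5/√13 ≈ 1.3868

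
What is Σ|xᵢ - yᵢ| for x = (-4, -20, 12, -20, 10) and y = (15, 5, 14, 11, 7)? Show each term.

Σ|x_i - y_i| = |-4 - 15| + |-20 - 5| + |12 - 14| + |-20 - 11| + |10 - 7| = 19 + 25 + 2 + 31 + 3 = 80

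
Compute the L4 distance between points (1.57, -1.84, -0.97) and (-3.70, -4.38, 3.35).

(Σ|x_i - y_i|^4)^(1/4) = (|1.57 - (-3.7)|^4 + |-1.84 - (-4.38)|^4 + |-0.97 - 3.35|^4)^(1/4)
= (5.27^4 + 2.54^4 + 4.32^4)^(1/4) ≈ (771.334 + 41.6231 + 348.2852)^(1/4) = (1161.2423)^(1/4) ≈ 5.8376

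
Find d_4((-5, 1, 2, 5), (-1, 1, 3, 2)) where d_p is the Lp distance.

(Σ|x_i - y_i|^4)^(1/4) = (|-5 - (-1)|^4 + |1 - 1|^4 + |2 - 3|^4 + |5 - 2|^4)^(1/4)
= (4^4 + 0^4 + 1^4 + 3^4)^(1/4) = (256 + 0 + 1 + 81)^(1/4) = (338)^(1/4) ≈ 4.2877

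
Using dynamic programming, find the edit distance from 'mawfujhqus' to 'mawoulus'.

Let D[i][j] be the edit distance between the first i characters of 'mawfujhqus' and the first j characters of 'mawoulus', with D[i][0] = i, D[0][j] = j, and D[i][j] = D[i-1][j-1] if the characters match, else 1 + min(D[i-1][j], D[i][j-1], D[i-1][j-1]). Filling the table (rows: prefixes of 'mawfujhqus', columns: prefixes of 'mawoulus'):
     ε  m  a  w  o  u  l  u  s
  ε  0  1  2  3  4  5  6  7  8
  m  1  0  1  2  3  4  5  6  7
  a  2  1  0  1  2  3  4  5  6
  w  3  2  1  0  1  2  3  4  5
  f  4  3  2  1  1  2  3  4  5
  u  5  4  3  2  2  1  2  3  4
  j  6  5  4  3  3  2  2  3  4
  h  7  6  5  4  4  3  3  3  4
  q  8  7  6  5  5  4  4  4  4
  u  9  8  7  6  6  5  5  4  5
  s 10  9  8  7  7  6  6  5  4
The bottom-right entry gives D[10][8] = 4, so no sequence of fewer than 4 edits works. Backtracking through the table gives one optimal edit sequence (4 edits):
  mawfujhqus → mawoujhqus (sub f→o @4)
  mawoujhqus → mawouhqus (del j @6)
  mawouhqus → mawouqus (del h @6)
  mawouqus → mawoulus (sub q→l @6)
Edit distance = 4.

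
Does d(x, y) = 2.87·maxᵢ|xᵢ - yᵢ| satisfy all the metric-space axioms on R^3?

Yes. The L∞ (Chebyshev) norm induces a metric on R^3, and multiplying a metric by a positive constant 2.87 > 0 preserves all four axioms: non-negativity (2.87·||x-y|| ≥ 0), identity (2.87·||x-y|| = 0 ⟺ ||x-y|| = 0 ⟺ x = y), symmetry (||x-y|| = ||y-x||), and the triangle inequality (2.87·||x-z|| ≤ 2.87·||x-y|| + 2.87·||y-z||). So d is a metric.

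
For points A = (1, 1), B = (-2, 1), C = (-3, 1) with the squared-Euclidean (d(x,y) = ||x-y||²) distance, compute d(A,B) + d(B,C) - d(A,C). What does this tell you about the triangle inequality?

d(A,B) = 3² + 0² = 9, d(B,C) = 1² + 0² = 1, d(A,C) = 4² + 0² = 16.
d(A,B) + d(B,C) - d(A,C) = 9 + 1 - 16 = 10 - 16 = -6. This is < 0, so the triangle inequality FAILS for these points (squared-Euclidean is not a metric).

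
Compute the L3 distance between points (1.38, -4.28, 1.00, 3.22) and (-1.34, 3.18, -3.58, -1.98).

(Σ|x_i - y_i|^3)^(1/3) = (|1.38 - (-1.34)|^3 + |-4.28 - 3.18|^3 + |1 - (-3.58)|^3 + |3.22 - (-1.98)|^3)^(1/3)
= (2.72^3 + 7.46^3 + 4.58^3 + 5.2^3)^(1/3) ≈ (20.1236 + 415.1609 + 96.0719 + 140.608)^(1/3) = (671.9644)^(1/3) ≈ 8.7589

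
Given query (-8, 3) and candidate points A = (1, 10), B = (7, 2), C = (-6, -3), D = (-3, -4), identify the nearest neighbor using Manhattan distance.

Distances: d(A) = 16, d(B) = 16, d(C) = 8, d(D) = 12. Nearest: C = (-6, -3) with distance 8.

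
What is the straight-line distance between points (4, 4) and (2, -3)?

√(Σ(x_i - y_i)²) = √((4 - 2)² + (4 - (-3))²)
= √(2² + 7²) = √(4 + 49) = √53 ≈ 7.2801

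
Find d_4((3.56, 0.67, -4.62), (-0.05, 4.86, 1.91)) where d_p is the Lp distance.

(Σ|x_i - y_i|^4)^(1/4) = (|3.56 - (-0.05)|^4 + |0.67 - 4.86|^4 + |-4.62 - 1.91|^4)^(1/4)
= (3.61^4 + 4.19^4 + 6.53^4)^(1/4) ≈ (169.8356 + 308.2166 + 1818.2464)^(1/4) = (2296.2986)^(1/4) ≈ 6.9224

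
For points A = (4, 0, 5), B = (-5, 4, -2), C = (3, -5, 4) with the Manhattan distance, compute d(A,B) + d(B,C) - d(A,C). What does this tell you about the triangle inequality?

d(A,B) = 9 + 4 + 7 = 20, d(B,C) = 8 + 9 + 6 = 23, d(A,C) = 1 + 5 + 1 = 7.
d(A,B) + d(B,C) - d(A,C) = 20 + 23 - 7 = 43 - 7 = 36. This is ≥ 0, so the triangle inequality holds for these points.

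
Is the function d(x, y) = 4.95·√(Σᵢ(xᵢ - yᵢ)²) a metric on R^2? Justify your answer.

Yes. The L2 (Euclidean) norm induces a metric on R^2, and multiplying a metric by a positive constant 4.95 > 0 preserves all four axioms: non-negativity (4.95·||x-y|| ≥ 0), identity (4.95·||x-y|| = 0 ⟺ ||x-y|| = 0 ⟺ x = y), symmetry (||x-y|| = ||y-x||), and the triangle inequality (4.95·||x-z|| ≤ 4.95·||x-y|| + 4.95·||y-z||). So d is a metric.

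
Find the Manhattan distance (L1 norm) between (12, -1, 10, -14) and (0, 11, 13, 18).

Σ|x_i - y_i| = |12 - 0| + |-1 - 11| + |10 - 13| + |-14 - 18| = 12 + 12 + 3 + 32 = 59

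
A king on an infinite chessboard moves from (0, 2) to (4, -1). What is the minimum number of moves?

max(|x_i - y_i|) = max(|0 - 4|, |2 - (-1)|) = max(4, 3) = 4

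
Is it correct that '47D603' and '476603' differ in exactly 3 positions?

Differing positions: 3. Hamming distance = 1, so the claim that d_H = 3 is false.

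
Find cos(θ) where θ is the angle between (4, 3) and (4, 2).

With u = (4, 3), v = (4, 2):
u·v = 4·4 + 3·2 = 16 + 6 = 22.
|u| = √(4² + 3²) = √25, |v| = √(4² + 2²) = √20, so |u||v| = √(25·20) = √500.
cos θ = (u·v)/(|u||v|) = 22/√500 ≈ 0.9839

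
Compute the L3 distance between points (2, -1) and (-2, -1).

(Σ|x_i - y_i|^3)^(1/3) = (|2 - (-2)|^3 + |-1 - (-1)|^3)^(1/3)
= (4^3 + 0^3)^(1/3) = (64 + 0)^(1/3) = (64)^(1/3) = 4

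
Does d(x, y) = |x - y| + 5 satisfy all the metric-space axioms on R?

No. d fails identity of indiscernibles (specifically d(x,x) = 0): d(6, 6) = |6 - 6| + 5 = 0 + 5 = 5 ≠ 0.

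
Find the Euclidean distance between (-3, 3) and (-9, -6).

√(Σ(x_i - y_i)²) = √((-3 - (-9))² + (3 - (-6))²)
= √(6² + 9²) = √(36 + 81) = √117 ≈ 10.8167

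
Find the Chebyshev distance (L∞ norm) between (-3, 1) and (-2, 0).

max(|x_i - y_i|) = max(|-3 - (-2)|, |1 - 0|) = max(1, 1) = 1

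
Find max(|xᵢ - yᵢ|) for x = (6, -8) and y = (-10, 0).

max(|x_i - y_i|) = max(|6 - (-10)|, |-8 - 0|) = max(16, 8) = 16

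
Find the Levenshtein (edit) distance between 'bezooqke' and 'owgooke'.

Let D[i][j] be the edit distance between the first i characters of 'bezooqke' and the first j characters of 'owgooke', with D[i][0] = i, D[0][j] = j, and D[i][j] = D[i-1][j-1] if the characters match, else 1 + min(D[i-1][j], D[i][j-1], D[i-1][j-1]). Filling the table (rows: prefixes of 'bezooqke', columns: prefixes of 'owgooke'):
     ε  o  w  g  o  o  k  e
  ε  0  1  2  3  4  5  6  7
  b  1  1  2  3  4  5  6  7
  e  2  2  2  3  4  5  6  6
  z  3  3  3  3  4  5  6  7
  o  4  3  4  4  3  4  5  6
  o  5  4  4  5  4  3  4  5
  q  6  5  5  5  5  4  4  5
  k  7  6  6  6  6  5  4  5
  e  8  7  7  7  7  6  5  4
The bottom-right entry gives D[8][7] = 4, so no sequence of fewer than 4 edits works. Backtracking through the table gives one optimal edit sequence (4 edits):
  bezooqke → oezooqke (sub b→o @1)
  oezooqke → owzooqke (sub e→w @2)
  owzooqke → owgooqke (sub z→g @3)
  owgooqke → owgooke (del q @6)
Edit distance = 4.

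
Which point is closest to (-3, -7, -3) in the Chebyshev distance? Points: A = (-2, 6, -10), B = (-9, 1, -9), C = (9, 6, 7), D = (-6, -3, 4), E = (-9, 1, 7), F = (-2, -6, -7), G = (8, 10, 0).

Distances: d(A) = 13, d(B) = 8, d(C) = 13, d(D) = 7, d(E) = 10, d(F) = 4, d(G) = 17. Nearest: F = (-2, -6, -7) with distance 4.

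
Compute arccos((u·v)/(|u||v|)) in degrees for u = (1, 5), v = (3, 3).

With u = (1, 5), v = (3, 3):
u·v = 1·3 + 5·3 = 3 + 15 = 18.
|u| = √(1² + 5²) = √26, |v| = √(3² + 3²) = √18, so |u||v| = √(26·18) = √468.
cos θ = (u·v)/(|u||v|) = 18/√468 ≈ 0.83205
θ = arccos(0.83205) ≈ 33.69°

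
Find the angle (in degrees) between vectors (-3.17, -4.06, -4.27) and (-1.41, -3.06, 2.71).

With u = (-3.17, -4.06, -4.27), v = (-1.41, -3.06, 2.71):
u·v = (-3.17)·(-1.41) + (-4.06)·(-3.06) + (-4.27)·2.71 = 4.4697 + 12.4236 + (-11.5717) = 5.3216.
|u| = √((-3.17)² + (-4.06)² + (-4.27)²) = √(10.0489 + 16.4836 + 18.2329) = √44.7654, |v| = √((-1.41)² + (-3.06)² + 2.71²) = √(1.9881 + 9.3636 + 7.3441) = √18.6958.
cos θ = (u·v)/(|u||v|) = 5.3216/(√44.7654·√18.6958) ≈ 0.18395
θ = arccos(0.18395) ≈ 79.4°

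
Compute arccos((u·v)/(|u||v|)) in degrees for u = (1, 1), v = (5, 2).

With u = (1, 1), v = (5, 2):
u·v = 1·5 + 1·2 = 5 + 2 = 7.
|u| = √(1² + 1²) = √2, |v| = √(5² + 2²) = √29, so |u||v| = √(2·29) = √58.
cos θ = (u·v)/(|u||v|) = 7/√58 ≈ 0.919145
θ = arccos(0.919145) ≈ 23.2°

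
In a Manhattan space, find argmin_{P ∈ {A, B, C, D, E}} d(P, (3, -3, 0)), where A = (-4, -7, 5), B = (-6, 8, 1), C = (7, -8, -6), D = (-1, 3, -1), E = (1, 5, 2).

Distances: d(A) = 16, d(B) = 21, d(C) = 15, d(D) = 11, d(E) = 12. Nearest: D = (-1, 3, -1) with distance 11.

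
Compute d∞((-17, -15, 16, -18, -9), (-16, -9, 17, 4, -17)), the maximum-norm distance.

max(|x_i - y_i|) = max(|-17 - (-16)|, |-15 - (-9)|, |16 - 17|, |-18 - 4|, |-9 - (-17)|) = max(1, 6, 1, 22, 8) = 22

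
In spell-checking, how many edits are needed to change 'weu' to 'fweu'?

Let D[i][j] be the edit distance between the first i characters of 'weu' and the first j characters of 'fweu', with D[i][0] = i, D[0][j] = j, and D[i][j] = D[i-1][j-1] if the characters match, else 1 + min(D[i-1][j], D[i][j-1], D[i-1][j-1]). Filling the table (rows: prefixes of 'weu', columns: prefixes of 'fweu'):
     ε  f  w  e  u
  ε  0  1  2  3  4
  w  1  1  1  2  3
  e  2  2  2  1  2
  u  3  3  3  2  1
The bottom-right entry gives D[3][4] = 1, so no sequence of fewer than 1 edit works. Backtracking through the table gives one optimal edit sequence (1 edit):
  weu → fweu (ins f @1)
Edit distance = 1.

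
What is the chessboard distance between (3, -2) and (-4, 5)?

max(|x_i - y_i|) = max(|3 - (-4)|, |-2 - 5|) = max(7, 7) = 7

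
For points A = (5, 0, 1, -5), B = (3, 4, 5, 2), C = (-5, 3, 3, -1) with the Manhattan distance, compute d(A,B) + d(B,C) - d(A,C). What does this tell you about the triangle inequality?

d(A,B) = 2 + 4 + 4 + 7 = 17, d(B,C) = 8 + 1 + 2 + 3 = 14, d(A,C) = 10 + 3 + 2 + 4 = 19.
d(A,B) + d(B,C) - d(A,C) = 17 + 14 - 19 = 31 - 19 = 12. This is ≥ 0, so the triangle inequality holds for these points.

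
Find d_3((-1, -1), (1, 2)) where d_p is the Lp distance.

(Σ|x_i - y_i|^3)^(1/3) = (|-1 - 1|^3 + |-1 - 2|^3)^(1/3)
= (2^3 + 3^3)^(1/3) = (8 + 27)^(1/3) = (35)^(1/3) ≈ 3.2711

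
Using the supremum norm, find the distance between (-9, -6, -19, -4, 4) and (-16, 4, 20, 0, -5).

max(|x_i - y_i|) = max(|-9 - (-16)|, |-6 - 4|, |-19 - 20|, |-4 - 0|, |4 - (-5)|) = max(7, 10, 39, 4, 9) = 39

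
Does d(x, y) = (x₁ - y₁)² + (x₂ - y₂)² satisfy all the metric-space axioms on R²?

No. The squared Euclidean distance fails the triangle inequality. Counterexample: x = (0, 0), y = (5, 3), z = (10, 6). d(x,z) = 10² + 6² = 136, but d(x,y) + d(y,z) = (5² + 3²) + (5² + 3²) = 34 + 34 = 68. Since 136 > 68, the triangle inequality is violated. (Note: √d, the ordinary Euclidean distance, IS a metric.)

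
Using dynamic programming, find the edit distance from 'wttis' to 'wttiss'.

Let D[i][j] be the edit distance between the first i characters of 'wttis' and the first j characters of 'wttiss', with D[i][0] = i, D[0][j] = j, and D[i][j] = D[i-1][j-1] if the characters match, else 1 + min(D[i-1][j], D[i][j-1], D[i-1][j-1]). Filling the table (rows: prefixes of 'wttis', columns: prefixes of 'wttiss'):
     ε  w  t  t  i  s  s
  ε  0  1  2  3  4  5  6
  w  1  0  1  2  3  4  5
  t  2  1  0  1  2  3  4
  t  3  2  1  0  1  2  3
  i  4  3  2  1  0  1  2
  s  5  4  3  2  1  0  1
The bottom-right entry gives D[5][6] = 1, so no sequence of fewer than 1 edit works. Backtracking through the table gives one optimal edit sequence (1 edit):
  wttis → wttiss (ins s @5)
Edit distance = 1.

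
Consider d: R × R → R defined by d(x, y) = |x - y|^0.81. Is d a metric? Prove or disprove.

Yes. With 0 < p = 0.81 ≤ 1, d(x,y) = |x-y|^0.81 is a metric on R. Non-negativity and symmetry are immediate; |x-y|^0.81 = 0 ⟺ |x-y| = 0 ⟺ x = y. For the triangle inequality, the function t ↦ t^0.81 is subadditive on [0,∞) when p ≤ 1, so |x-z|^0.81 ≤ (|x-y| + |y-z|)^0.81 ≤ |x-y|^0.81 + |y-z|^0.81.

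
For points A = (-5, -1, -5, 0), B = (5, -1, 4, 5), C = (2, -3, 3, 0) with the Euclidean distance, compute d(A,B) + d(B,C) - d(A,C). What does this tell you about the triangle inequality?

d(A,B) = √(10² + 0² + 9² + 5²) = √206 ≈ 14.3527, d(B,C) = √(3² + 2² + 1² + 5²) = √39 ≈ 6.245, d(A,C) = √(7² + 2² + 8² + 0²) = √117 ≈ 10.8167.
d(A,B) + d(B,C) - d(A,C) = 14.3527 + 6.245 - 10.8167 = 20.5977 - 10.8167 = 9.781 (to 4 decimal places). This is ≥ 0, so the triangle inequality holds for these points.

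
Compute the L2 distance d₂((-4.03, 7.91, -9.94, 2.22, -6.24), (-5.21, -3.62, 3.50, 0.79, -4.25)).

√(Σ(x_i - y_i)²) = √((-4.03 - (-5.21))² + (7.91 - (-3.62))² + (-9.94 - 3.5)² + (2.22 - 0.79)² + (-6.24 - (-4.25))²)
= √(1.18² + 11.53² + (-13.44)² + 1.43² + (-1.99)²) = √(1.3924 + 132.9409 + 180.6336 + 2.0449 + 3.9601) = √320.9719 ≈ 17.9157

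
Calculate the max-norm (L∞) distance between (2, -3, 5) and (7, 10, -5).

max(|x_i - y_i|) = max(|2 - 7|, |-3 - 10|, |5 - (-5)|) = max(5, 13, 10) = 13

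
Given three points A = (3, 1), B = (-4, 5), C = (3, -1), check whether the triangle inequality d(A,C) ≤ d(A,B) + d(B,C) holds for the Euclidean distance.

d(A,B) = √(7² + 4²) = √65 ≈ 8.0623, d(B,C) = √(7² + 6²) = √85 ≈ 9.2195, d(A,C) = √(0² + 2²) = √4 = 2.
d(A,C) = 2 ≤ 8.0623 + 9.2195 = 17.2818. Triangle inequality is satisfied.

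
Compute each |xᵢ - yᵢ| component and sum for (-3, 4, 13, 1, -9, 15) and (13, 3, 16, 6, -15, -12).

Σ|x_i - y_i| = |-3 - 13| + |4 - 3| + |13 - 16| + |1 - 6| + |-9 - (-15)| + |15 - (-12)| = 16 + 1 + 3 + 5 + 6 + 27 = 58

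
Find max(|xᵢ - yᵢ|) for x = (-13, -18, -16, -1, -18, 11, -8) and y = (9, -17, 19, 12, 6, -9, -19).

max(|x_i - y_i|) = max(|-13 - 9|, |-18 - (-17)|, |-16 - 19|, |-1 - 12|, |-18 - 6|, |11 - (-9)|, |-8 - (-19)|) = max(22, 1, 35, 13, 24, 20, 11) = 35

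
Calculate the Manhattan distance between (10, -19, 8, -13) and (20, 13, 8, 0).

Σ|x_i - y_i| = |10 - 20| + |-19 - 13| + |8 - 8| + |-13 - 0| = 10 + 32 + 0 + 13 = 55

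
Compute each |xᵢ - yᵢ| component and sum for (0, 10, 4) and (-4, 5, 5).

Σ|x_i - y_i| = |0 - (-4)| + |10 - 5| + |4 - 5| = 4 + 5 + 1 = 10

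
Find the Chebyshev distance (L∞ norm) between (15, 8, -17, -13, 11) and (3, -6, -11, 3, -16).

max(|x_i - y_i|) = max(|15 - 3|, |8 - (-6)|, |-17 - (-11)|, |-13 - 3|, |11 - (-16)|) = max(12, 14, 6, 16, 27) = 27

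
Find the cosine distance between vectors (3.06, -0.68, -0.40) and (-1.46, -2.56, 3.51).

With u = (3.06, -0.68, -0.40), v = (-1.46, -2.56, 3.51):
u·v = 3.06·(-1.46) + (-0.68)·(-2.56) + (-0.4)·3.51 = (-4.4676) + 1.7408 + (-1.404) = -4.1308.
|u| = √(3.06² + (-0.68)² + (-0.4)²) = √(9.3636 + 0.4624 + 0.16) = √9.986, |v| = √((-1.46)² + (-2.56)² + 3.51²) = √(2.1316 + 6.5536 + 12.3201) = √21.0053.
cos θ = (u·v)/(|u||v|) = -4.1308/(√9.986·√21.0053) ≈ -0.2852
Cosine distance = 1 - cos θ ≈ 1 - (-0.2852) = 1.2852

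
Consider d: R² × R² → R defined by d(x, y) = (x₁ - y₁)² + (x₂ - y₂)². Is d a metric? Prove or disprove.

No. The squared Euclidean distance fails the triangle inequality. Counterexample: x = (0, 0), y = (2, 3), z = (4, 6). d(x,z) = 4² + 6² = 52, but d(x,y) + d(y,z) = (2² + 3²) + (2² + 3²) = 13 + 13 = 26. Since 52 > 26, the triangle inequality is violated. (Note: √d, the ordinary Euclidean distance, IS a metric.)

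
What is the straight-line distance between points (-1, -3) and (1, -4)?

√(Σ(x_i - y_i)²) = √((-1 - 1)² + (-3 - (-4))²)
= √((-2)² + 1²) = √(4 + 1) = √5 ≈ 2.2361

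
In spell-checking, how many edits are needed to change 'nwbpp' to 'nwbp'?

Let D[i][j] be the edit distance between the first i characters of 'nwbpp' and the first j characters of 'nwbp', with D[i][0] = i, D[0][j] = j, and D[i][j] = D[i-1][j-1] if the characters match, else 1 + min(D[i-1][j], D[i][j-1], D[i-1][j-1]). Filling the table (rows: prefixes of 'nwbpp', columns: prefixes of 'nwbp'):
     ε  n  w  b  p
  ε  0  1  2  3  4
  n  1  0  1  2  3
  w  2  1  0  1  2
  b  3  2  1  0  1
  p  4  3  2  1  0
  p  5  4  3  2  1
The bottom-right entry gives D[5][4] = 1, so no sequence of fewer than 1 edit works. Backtracking through the table gives one optimal edit sequence (1 edit):
  nwbpp → nwbp (del p @4)
Edit distance = 1.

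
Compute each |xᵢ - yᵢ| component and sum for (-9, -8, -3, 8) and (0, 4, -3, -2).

Σ|x_i - y_i| = |-9 - 0| + |-8 - 4| + |-3 - (-3)| + |8 - (-2)| = 9 + 12 + 0 + 10 = 31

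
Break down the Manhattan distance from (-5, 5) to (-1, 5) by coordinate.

Σ|x_i - y_i| = |-5 - (-1)| + |5 - 5| = 4 + 0 = 4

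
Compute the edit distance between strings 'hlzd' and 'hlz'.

Let D[i][j] be the edit distance between the first i characters of 'hlzd' and the first j characters of 'hlz', with D[i][0] = i, D[0][j] = j, and D[i][j] = D[i-1][j-1] if the characters match, else 1 + min(D[i-1][j], D[i][j-1], D[i-1][j-1]). Filling the table (rows: prefixes of 'hlzd', columns: prefixes of 'hlz'):
     ε  h  l  z
  ε  0  1  2  3
  h  1  0  1  2
  l  2  1  0  1
  z  3  2  1  0
  d  4  3  2  1
The bottom-right entry gives D[4][3] = 1, so no sequence of fewer than 1 edit works. Backtracking through the table gives one optimal edit sequence (1 edit):
  hlzd → hlz (del d @4)
Edit distance = 1.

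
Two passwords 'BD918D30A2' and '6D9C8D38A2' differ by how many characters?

Differing positions: 1, 4, 8. Hamming distance = 3.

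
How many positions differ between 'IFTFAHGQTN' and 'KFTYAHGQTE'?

Differing positions: 1, 4, 10. Hamming distance = 3.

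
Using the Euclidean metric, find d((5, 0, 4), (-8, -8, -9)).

√(Σ(x_i - y_i)²) = √((5 - (-8))² + (0 - (-8))² + (4 - (-9))²)
= √(13² + 8² + 13²) = √(169 + 64 + 169) = √402 ≈ 20.0499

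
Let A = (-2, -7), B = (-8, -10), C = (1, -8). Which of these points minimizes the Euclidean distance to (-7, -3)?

Distances: d(A) ≈ 6.4031, d(B) ≈ 7.0711, d(C) ≈ 9.434. Nearest: A = (-2, -7) with distance 6.4031.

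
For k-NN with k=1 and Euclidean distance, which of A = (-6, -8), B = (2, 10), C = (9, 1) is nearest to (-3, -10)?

Distances: d(A) ≈ 3.6056, d(B) ≈ 20.6155, d(C) ≈ 16.2788. Nearest: A = (-6, -8) with distance 3.6056.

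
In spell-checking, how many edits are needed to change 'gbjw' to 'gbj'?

Let D[i][j] be the edit distance between the first i characters of 'gbjw' and the first j characters of 'gbj', with D[i][0] = i, D[0][j] = j, and D[i][j] = D[i-1][j-1] if the characters match, else 1 + min(D[i-1][j], D[i][j-1], D[i-1][j-1]). Filling the table (rows: prefixes of 'gbjw', columns: prefixes of 'gbj'):
     ε  g  b  j
  ε  0  1  2  3
  g  1  0  1  2
  b  2  1  0  1
  j  3  2  1  0
  w  4  3  2  1
The bottom-right entry gives D[4][3] = 1, so no sequence of fewer than 1 edit works. Backtracking through the table gives one optimal edit sequence (1 edit):
  gbjw → gbj (del w @4)
Edit distance = 1.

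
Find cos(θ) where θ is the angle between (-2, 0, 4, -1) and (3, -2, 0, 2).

With u = (-2, 0, 4, -1), v = (3, -2, 0, 2):
u·v = (-2)·3 + 0·(-2) + 4·0 + (-1)·2 = (-6) + 0 + 0 + (-2) = -8.
|u| = √((-2)² + 0² + 4² + (-1)²) = √21, |v| = √(3² + (-2)² + 0² + 2²) = √17, so |u||v| = √(21·17) = √357.
cos θ = (u·v)/(|u||v|) = -8/√357 ≈ -0.4234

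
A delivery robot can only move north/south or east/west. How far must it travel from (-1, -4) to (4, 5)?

Σ|x_i - y_i| = |-1 - 4| + |-4 - 5| = 5 + 9 = 14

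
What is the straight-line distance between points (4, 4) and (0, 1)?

√(Σ(x_i - y_i)²) = √((4 - 0)² + (4 - 1)²)
= √(4² + 3²) = √(16 + 9) = √25 = 5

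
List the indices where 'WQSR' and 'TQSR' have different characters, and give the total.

Differing positions: 1. Hamming distance = 1.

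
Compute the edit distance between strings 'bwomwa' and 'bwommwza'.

Let D[i][j] be the edit distance between the first i characters of 'bwomwa' and the first j characters of 'bwommwza', with D[i][0] = i, D[0][j] = j, and D[i][j] = D[i-1][j-1] if the characters match, else 1 + min(D[i-1][j], D[i][j-1], D[i-1][j-1]). Filling the table (rows: prefixes of 'bwomwa', columns: prefixes of 'bwommwza'):
     ε  b  w  o  m  m  w  z  a
  ε  0  1  2  3  4  5  6  7  8
  b  1  0  1  2  3  4  5  6  7
  w  2  1  0  1  2  3  4  5  6
  o  3  2  1  0  1  2  3  4  5
  m  4  3  2  1  0  1  2  3  4
  w  5  4  3  2  1  1  1  2  3
  a  6  5  4  3  2  2  2  2  2
The bottom-right entry gives D[6][8] = 2, so no sequence of fewer than 2 edits works. Backtracking through the table gives one optimal edit sequence (2 edits):
  bwomwa → bwommwa (ins m @4)
  bwommwa → bwommwza (ins z @7)
Edit distance = 2.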